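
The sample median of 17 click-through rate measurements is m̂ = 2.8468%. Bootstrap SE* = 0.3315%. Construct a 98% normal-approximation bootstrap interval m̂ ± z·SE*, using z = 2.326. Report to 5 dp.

Margin = 2.326 × 0.3315 = 0.771069
Interval: 2.8468 ± 0.771069

(2.07573, 3.61787)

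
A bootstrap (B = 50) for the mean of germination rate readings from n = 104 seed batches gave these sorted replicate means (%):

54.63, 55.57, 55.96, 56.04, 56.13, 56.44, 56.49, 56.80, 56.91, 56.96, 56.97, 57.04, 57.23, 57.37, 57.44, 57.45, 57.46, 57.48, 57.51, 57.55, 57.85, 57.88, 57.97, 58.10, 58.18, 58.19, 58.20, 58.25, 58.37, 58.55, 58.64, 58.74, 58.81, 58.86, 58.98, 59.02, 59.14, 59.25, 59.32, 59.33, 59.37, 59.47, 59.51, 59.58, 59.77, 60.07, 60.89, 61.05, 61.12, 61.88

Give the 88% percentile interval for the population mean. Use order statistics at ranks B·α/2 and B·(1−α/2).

α = 0.12; lower rank = 50 × 0.060 = 3; upper rank = 50 × 0.940 = 47.
The 3rd smallest replicate is 55.96; the 47th is 60.89.

(55.96, 60.89)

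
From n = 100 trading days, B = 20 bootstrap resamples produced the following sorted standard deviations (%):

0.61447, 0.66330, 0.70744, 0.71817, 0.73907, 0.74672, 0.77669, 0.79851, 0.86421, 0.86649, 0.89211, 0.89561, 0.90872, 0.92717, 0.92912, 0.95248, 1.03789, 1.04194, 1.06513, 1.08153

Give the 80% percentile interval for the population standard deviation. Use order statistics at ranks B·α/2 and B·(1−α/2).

α = 0.20; lower rank = 20 × 0.100 = 2; upper rank = 20 × 0.900 = 18.
The 2nd smallest replicate is 0.66330; the 18th is 1.04194.

(0.66330, 1.04194)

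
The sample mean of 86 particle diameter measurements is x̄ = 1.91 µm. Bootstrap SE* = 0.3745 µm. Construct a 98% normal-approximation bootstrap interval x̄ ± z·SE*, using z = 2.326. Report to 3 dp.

Margin = 2.326 × 0.3745 = 0.8711
Interval: 1.91 ± 0.8711

(1.039, 2.781)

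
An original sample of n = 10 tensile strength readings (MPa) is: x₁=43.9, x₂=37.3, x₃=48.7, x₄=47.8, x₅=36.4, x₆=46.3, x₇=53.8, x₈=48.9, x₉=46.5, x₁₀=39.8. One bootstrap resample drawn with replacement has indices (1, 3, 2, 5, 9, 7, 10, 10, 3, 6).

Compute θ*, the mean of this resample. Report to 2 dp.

Resample values: 43.9, 48.7, 37.3, 36.4, 46.5, 53.8, 39.8, 39.8, 48.7, 46.3.
Mean = (43.9 + 48.7 + 37.3 + 36.4 + 46.5 + 53.8 + 39.8 + 39.8 + 48.7 + 46.3) / 10 = 441.20 / 10 = 44.12

θ* = 44.12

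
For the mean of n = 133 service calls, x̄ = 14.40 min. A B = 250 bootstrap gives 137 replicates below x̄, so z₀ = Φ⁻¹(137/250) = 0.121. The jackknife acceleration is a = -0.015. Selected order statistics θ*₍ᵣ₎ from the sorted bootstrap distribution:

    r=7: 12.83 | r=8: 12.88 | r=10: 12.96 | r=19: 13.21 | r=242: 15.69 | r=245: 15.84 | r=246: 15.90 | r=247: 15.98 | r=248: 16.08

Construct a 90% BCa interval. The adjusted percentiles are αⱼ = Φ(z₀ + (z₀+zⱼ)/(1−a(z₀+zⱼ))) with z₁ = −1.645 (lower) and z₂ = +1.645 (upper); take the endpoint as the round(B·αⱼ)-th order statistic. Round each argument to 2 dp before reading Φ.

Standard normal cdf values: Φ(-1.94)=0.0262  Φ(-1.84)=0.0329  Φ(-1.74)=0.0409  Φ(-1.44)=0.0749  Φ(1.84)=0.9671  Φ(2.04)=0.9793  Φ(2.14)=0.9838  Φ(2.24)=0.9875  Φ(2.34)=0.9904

(13.21, 15.69)

Lower: z₀ + z₁ = 0.121 + (-1.645) = -1.524; 1 − a(z₀+z₁) = 1 − (-0.015)(-1.524) = 0.9771; argument = 0.121 + (-1.524)/0.9771 = -1.4387 → -1.44.
α₁ = Φ(-1.44) = 0.0749; rank = round(250 × 0.0749) = 19; θ*₍19₎ = 13.21.
Upper: z₀ + z₂ = 1.766; 1 − a(z₀+z₂) = 1.0265; argument = 1.8414 → 1.84; α₂ = 0.9671; rank = 242; θ*₍242₎ = 15.69.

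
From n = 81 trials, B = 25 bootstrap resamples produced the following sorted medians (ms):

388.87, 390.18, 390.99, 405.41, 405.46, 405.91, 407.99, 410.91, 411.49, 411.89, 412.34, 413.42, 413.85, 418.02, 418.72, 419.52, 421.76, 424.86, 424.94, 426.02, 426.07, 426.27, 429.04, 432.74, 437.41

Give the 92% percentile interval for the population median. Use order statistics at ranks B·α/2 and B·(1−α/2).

α = 0.08; lower rank = 25 × 0.040 = 1; upper rank = 25 × 0.960 = 24.
The 1st smallest replicate is 388.87; the 24th is 432.74.

(388.87, 432.74)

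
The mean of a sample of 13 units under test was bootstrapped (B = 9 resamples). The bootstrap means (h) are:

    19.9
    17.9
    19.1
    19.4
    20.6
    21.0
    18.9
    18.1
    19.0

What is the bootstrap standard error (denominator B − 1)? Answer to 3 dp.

SE* = 1.039

Bootstrap SE is the standard deviation of the 9 replicate means.
Mean of replicates: (19.9 + 17.9 + 19.1 + 19.4 + 20.6 + 21.0 + 18.9 + 18.1 + 19.0) / 9 = 173.9000 / 9 = 19.3222
Sum of squared deviations: (+0.5778)² + (−1.4222)² + (−0.2222)² + (+0.0778)² + (+1.2778)² + (+1.6778)² + (−0.4222)² + (−1.2222)² + (−0.3222)² = 8.6356
Variance = 8.6356 / 8 = 1.0794
SE* = √1.0794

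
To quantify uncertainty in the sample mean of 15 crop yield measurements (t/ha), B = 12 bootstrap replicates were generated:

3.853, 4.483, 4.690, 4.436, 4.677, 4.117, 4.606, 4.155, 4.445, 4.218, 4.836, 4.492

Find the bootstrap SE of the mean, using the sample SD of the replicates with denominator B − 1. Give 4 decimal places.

Bootstrap SE is the standard deviation of the 12 replicate means.
Mean of replicates: (3.853 + 4.483 + 4.690 + 4.436 + 4.677 + 4.117 + 4.606 + 4.155 + 4.445 + 4.218 + 4.836 + 4.492) / 12 = 53.00800 / 12 = 4.41733
Sum of squared deviations: (−0.56433)² + (+0.06567)² + (+0.27267)² + (+0.01867)² + (+0.25967)² + (−0.30033)² + (+0.18867)² + (−0.26233)² + (+0.02767)² + (−0.19933)² + (+0.41867)² + (+0.07467)² = 0.88088
Variance = 0.88088 / 11 = 0.08008
SE* = √0.08008

SE* = 0.2830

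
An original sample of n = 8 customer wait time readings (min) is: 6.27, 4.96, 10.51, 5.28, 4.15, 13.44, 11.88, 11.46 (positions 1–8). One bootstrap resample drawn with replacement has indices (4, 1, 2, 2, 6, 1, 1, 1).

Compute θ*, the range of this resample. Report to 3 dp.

θ* = 8.480

Resample values: 5.28, 6.27, 4.96, 4.96, 13.44, 6.27, 6.27, 6.27.
Range = 13.44 − 4.96 = 8.480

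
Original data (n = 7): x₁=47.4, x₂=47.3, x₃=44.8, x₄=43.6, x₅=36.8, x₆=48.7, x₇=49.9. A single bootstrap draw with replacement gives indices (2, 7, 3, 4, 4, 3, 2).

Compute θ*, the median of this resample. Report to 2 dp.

Resample values: 47.3, 49.9, 44.8, 43.6, 43.6, 44.8, 47.3.
Sorted: 43.6, 43.6, 44.8, 44.8, 47.3, 47.3, 49.9
Median = middle value = 44.80

θ* = 44.80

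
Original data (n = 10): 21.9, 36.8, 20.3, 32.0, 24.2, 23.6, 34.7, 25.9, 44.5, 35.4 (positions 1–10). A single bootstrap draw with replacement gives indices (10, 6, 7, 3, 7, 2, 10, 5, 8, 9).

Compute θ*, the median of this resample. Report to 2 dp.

θ* = 34.70

Resample values: 35.4, 23.6, 34.7, 20.3, 34.7, 36.8, 35.4, 24.2, 25.9, 44.5.
Sorted: 20.3, 23.6, 24.2, 25.9, 34.7, 34.7, 35.4, 35.4, 36.8, 44.5
Median = average of the two middle values = 34.70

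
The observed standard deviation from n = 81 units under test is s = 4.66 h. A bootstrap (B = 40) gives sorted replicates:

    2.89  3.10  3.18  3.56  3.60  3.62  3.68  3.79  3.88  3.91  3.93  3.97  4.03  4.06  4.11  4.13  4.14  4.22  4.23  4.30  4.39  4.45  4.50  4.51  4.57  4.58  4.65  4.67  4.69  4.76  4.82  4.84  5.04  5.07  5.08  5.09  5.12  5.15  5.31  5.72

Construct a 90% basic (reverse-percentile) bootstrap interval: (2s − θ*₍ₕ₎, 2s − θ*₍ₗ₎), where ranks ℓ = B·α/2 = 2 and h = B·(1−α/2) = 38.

(4.17, 6.22)

Percentile endpoints at ranks 2 and 38: θ*₍2₎ = 3.10, θ*₍38₎ = 5.15.
Basic interval reflects these around s:
  lower = 2 × 4.66 − 5.15 = 4.17
  upper = 2 × 4.66 − 3.10 = 6.22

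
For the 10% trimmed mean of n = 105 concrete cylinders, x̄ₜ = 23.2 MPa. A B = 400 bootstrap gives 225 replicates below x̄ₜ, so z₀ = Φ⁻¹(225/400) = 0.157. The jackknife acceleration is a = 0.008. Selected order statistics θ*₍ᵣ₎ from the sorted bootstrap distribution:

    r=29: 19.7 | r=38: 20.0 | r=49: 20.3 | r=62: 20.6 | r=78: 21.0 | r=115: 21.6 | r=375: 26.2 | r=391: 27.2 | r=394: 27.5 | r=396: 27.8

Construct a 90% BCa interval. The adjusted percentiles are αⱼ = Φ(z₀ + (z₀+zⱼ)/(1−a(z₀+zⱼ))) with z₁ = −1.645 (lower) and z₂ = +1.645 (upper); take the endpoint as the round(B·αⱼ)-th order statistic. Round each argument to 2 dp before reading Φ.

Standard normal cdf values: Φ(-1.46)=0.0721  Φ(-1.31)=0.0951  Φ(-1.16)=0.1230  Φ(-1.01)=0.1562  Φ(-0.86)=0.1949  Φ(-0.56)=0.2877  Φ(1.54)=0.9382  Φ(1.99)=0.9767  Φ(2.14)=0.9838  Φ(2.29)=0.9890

Lower: z₀ + z₁ = 0.157 + (-1.645) = -1.488; 1 − a(z₀+z₁) = 1 − (0.008)(-1.488) = 1.0119; argument = 0.157 + (-1.488)/1.0119 = -1.3135 → -1.31.
α₁ = Φ(-1.31) = 0.0951; rank = round(400 × 0.0951) = 38; θ*₍38₎ = 20.0.
Upper: z₀ + z₂ = 1.802; 1 − a(z₀+z₂) = 0.9856; argument = 1.9854 → 1.99; α₂ = 0.9767; rank = 391; θ*₍391₎ = 27.2.

(20.0, 27.2)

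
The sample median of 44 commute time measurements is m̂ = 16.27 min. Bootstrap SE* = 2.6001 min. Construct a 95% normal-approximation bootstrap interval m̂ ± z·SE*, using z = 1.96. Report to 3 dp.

Margin = 1.96 × 2.6001 = 5.0962
Interval: 16.27 ± 5.0962

(11.174, 21.366)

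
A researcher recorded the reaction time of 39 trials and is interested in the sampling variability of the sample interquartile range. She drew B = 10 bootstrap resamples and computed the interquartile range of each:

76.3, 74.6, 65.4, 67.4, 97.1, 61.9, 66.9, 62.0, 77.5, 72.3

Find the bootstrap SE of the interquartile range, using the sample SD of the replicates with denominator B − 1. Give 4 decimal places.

SE* = 10.4251

Bootstrap SE is the standard deviation of the 10 replicate interquartile ranges.
Mean of replicates: (76.3 + 74.6 + 65.4 + 67.4 + 97.1 + 61.9 + 66.9 + 62.0 + 77.5 + 72.3) / 10 = 721.40000 / 10 = 72.14000
Sum of squared deviations: (+4.16000)² + (+2.46000)² + (−6.74000)² + (−4.74000)² + (+24.96000)² + (−10.24000)² + (−5.24000)² + (−10.14000)² + (+5.36000)² + (+0.16000)² = 978.14400
Variance = 978.14400 / 9 = 108.68267
SE* = √108.68267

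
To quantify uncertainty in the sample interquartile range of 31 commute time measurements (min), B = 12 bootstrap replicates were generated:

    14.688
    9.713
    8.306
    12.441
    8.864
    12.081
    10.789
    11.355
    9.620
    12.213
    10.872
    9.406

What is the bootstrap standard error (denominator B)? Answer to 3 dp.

Bootstrap SE is the standard deviation of the 12 replicate interquartile ranges.
Mean of replicates: (14.688 + 9.713 + 8.306 + 12.441 + 8.864 + 12.081 + 10.789 + 11.355 + 9.620 + 12.213 + 10.872 + 9.406) / 12 = 130.3480 / 12 = 10.8623
Sum of squared deviations: (+3.8257)² + (−1.1493)² + (−2.5563)² + (+1.5787)² + (−1.9983)² + (+1.2187)² + (−0.0733)² + (+0.4927)² + (−1.2423)² + (+1.3507)² + (+0.0097)² + (−1.4563)² = 36.1990
Variance = 36.1990 / 12 = 3.0166
SE* = √3.0166

SE* = 1.737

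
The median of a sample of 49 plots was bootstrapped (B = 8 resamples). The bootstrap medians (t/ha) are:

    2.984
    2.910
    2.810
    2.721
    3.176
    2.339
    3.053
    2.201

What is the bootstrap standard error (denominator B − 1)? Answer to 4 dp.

Bootstrap SE is the standard deviation of the 8 replicate medians.
Mean of replicates: (2.984 + 2.910 + 2.810 + 2.721 + 3.176 + 2.339 + 3.053 + 2.201) / 8 = 22.19400 / 8 = 2.77425
Sum of squared deviations: (+0.20975)² + (+0.13575)² + (+0.03575)² + (−0.05325)² + (+0.40175)² + (−0.43525)² + (+0.27875)² + (−0.57325)² = 0.82370
Variance = 0.82370 / 7 = 0.11767
SE* = √0.11767

SE* = 0.3430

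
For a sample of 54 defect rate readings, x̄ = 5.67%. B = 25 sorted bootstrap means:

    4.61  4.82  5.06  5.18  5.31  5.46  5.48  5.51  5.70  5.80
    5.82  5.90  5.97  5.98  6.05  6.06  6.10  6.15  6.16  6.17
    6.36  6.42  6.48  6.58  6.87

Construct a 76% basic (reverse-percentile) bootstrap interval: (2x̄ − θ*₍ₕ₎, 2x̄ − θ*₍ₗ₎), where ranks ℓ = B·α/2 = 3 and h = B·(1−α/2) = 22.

(4.92, 6.28)

Percentile endpoints at ranks 3 and 22: θ*₍3₎ = 5.06, θ*₍22₎ = 6.42.
Basic interval reflects these around x̄:
  lower = 2 × 5.67 − 6.42 = 4.92
  upper = 2 × 5.67 − 5.06 = 6.28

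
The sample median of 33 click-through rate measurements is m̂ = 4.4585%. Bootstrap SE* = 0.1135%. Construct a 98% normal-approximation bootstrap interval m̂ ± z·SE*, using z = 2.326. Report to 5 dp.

Margin = 2.326 × 0.1135 = 0.264001
Interval: 4.4585 ± 0.264001

(4.19450, 4.72250)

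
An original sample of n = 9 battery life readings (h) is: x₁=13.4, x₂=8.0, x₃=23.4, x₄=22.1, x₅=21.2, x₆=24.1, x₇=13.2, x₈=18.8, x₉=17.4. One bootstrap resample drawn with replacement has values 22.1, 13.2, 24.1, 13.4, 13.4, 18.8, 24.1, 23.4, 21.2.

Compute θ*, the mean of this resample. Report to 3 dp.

Mean = (22.1 + 13.2 + 24.1 + 13.4 + 13.4 + 18.8 + 24.1 + 23.4 + 21.2) / 9 = 173.70 / 9 = 19.300

θ* = 19.300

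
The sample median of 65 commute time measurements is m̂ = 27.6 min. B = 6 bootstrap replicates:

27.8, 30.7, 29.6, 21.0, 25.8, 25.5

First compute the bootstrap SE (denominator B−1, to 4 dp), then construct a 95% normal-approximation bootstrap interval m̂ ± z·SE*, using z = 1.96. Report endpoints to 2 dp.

(20.79, 34.41)

Mean of replicates = 26.7333; sum of squared deviations = 60.3533; SE* = √(60.3533/5) = 3.4743
Margin = 1.96 × 3.4743 = 6.810
Interval: 27.6 ± 6.810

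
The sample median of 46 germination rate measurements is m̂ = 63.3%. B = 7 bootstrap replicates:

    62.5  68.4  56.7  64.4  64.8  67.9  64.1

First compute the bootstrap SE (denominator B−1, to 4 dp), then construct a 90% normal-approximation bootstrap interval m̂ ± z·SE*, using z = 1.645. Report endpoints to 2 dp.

Mean of replicates = 64.1143; sum of squared deviations = 90.8286; SE* = √(90.8286/6) = 3.8908
Margin = 1.645 × 3.8908 = 6.400
Interval: 63.3 ± 6.400

(56.90, 69.70)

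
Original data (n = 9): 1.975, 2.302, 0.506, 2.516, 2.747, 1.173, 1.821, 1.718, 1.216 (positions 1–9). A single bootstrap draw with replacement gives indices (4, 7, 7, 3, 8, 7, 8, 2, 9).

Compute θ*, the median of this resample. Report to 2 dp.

θ* = 1.82

Resample values: 2.516, 1.821, 1.821, 0.506, 1.718, 1.821, 1.718, 2.302, 1.216.
Sorted: 0.506, 1.216, 1.718, 1.718, 1.821, 1.821, 1.821, 2.302, 2.516
Median = middle value = 1.82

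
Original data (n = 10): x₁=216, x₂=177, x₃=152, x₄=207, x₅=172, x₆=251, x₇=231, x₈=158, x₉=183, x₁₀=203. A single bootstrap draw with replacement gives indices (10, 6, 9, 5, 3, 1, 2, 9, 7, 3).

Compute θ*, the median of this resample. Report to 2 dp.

θ* = 183.00

Resample values: 203, 251, 183, 172, 152, 216, 177, 183, 231, 152.
Sorted: 152, 152, 172, 177, 183, 183, 203, 216, 231, 251
Median = average of the two middle values = 183.00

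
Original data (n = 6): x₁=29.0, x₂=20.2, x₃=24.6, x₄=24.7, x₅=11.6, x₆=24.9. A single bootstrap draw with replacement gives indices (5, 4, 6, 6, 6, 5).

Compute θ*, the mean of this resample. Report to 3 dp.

θ* = 20.433

Resample values: 11.6, 24.7, 24.9, 24.9, 24.9, 11.6.
Mean = (11.6 + 24.7 + 24.9 + 24.9 + 24.9 + 11.6) / 6 = 122.60 / 6 = 20.433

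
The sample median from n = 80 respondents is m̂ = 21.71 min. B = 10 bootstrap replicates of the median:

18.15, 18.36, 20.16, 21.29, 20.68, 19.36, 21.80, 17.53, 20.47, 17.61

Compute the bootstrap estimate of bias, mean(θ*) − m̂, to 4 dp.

mean(θ*) = (18.15 + 18.36 + 20.16 + 21.29 + 20.68 + 19.36 + 21.80 + 17.53 + 20.47 + 17.61) / 10 = 19.54100
bias = 19.54100 − 21.71

bias = −2.1690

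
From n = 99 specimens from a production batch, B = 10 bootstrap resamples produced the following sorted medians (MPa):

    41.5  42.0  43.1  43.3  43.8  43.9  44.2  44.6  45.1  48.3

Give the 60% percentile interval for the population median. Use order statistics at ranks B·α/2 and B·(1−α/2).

α = 0.40; lower rank = 10 × 0.200 = 2; upper rank = 10 × 0.800 = 8.
The 2nd smallest replicate is 42.0; the 8th is 44.6.

(42.0, 44.6)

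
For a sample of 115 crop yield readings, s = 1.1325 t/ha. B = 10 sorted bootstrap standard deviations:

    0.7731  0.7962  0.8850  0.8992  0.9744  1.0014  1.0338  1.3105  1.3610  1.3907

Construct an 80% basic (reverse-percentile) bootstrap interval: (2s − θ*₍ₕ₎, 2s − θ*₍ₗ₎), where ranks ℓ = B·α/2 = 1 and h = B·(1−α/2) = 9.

(0.9040, 1.4919)

Percentile endpoints at ranks 1 and 9: θ*₍1₎ = 0.7731, θ*₍9₎ = 1.3610.
Basic interval reflects these around s:
  lower = 2 × 1.1325 − 1.3610 = 0.9040
  upper = 2 × 1.1325 − 0.7731 = 1.4919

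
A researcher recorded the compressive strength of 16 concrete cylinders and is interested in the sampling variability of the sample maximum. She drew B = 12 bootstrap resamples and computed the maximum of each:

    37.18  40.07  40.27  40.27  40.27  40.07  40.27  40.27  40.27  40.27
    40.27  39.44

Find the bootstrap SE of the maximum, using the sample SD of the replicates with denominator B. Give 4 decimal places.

Bootstrap SE is the standard deviation of the 12 replicate maximums.
Mean of replicates: (37.18 + 40.07 + 40.27 + 40.27 + 40.27 + 40.07 + 40.27 + 40.27 + 40.27 + 40.27 + 40.27 + 39.44) / 12 = 478.92000 / 12 = 39.91000
Sum of squared deviations: (−2.73000)² + (+0.16000)² + (+0.36000)² + (+0.36000)² + (+0.36000)² + (+0.16000)² + (+0.36000)² + (+0.36000)² + (+0.36000)² + (+0.36000)² + (+0.36000)² + (−0.47000)² = 8.76180
Variance = 8.76180 / 12 = 0.73015
SE* = √0.73015

SE* = 0.8545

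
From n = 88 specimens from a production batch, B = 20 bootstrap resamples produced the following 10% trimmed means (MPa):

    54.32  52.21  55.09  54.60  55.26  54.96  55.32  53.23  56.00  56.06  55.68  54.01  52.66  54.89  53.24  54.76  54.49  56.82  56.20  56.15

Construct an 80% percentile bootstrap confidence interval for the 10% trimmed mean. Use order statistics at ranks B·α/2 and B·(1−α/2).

(52.66, 56.15)

Sorted replicates: 52.21, 52.66, 53.23, 53.24, 54.01, 54.32, 54.49, 54.60, 54.76, 54.89, 54.96, 55.09, 55.26, 55.32, 55.68, 56.00, 56.06, 56.15, 56.20, 56.82
α = 0.20; lower rank = 20 × 0.100 = 2; upper rank = 20 × 0.900 = 18.
The 2nd smallest replicate is 52.66; the 18th is 56.15.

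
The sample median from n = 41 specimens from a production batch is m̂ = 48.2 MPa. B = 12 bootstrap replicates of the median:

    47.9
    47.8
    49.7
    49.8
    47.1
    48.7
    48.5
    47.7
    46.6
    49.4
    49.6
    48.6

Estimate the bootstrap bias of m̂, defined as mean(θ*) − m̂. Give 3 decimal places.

bias = +0.250

mean(θ*) = (47.9 + 47.8 + 49.7 + 49.8 + 47.1 + 48.7 + 48.5 + 47.7 + 46.6 + 49.4 + 49.6 + 48.6) / 12 = 48.4500
bias = 48.4500 − 48.2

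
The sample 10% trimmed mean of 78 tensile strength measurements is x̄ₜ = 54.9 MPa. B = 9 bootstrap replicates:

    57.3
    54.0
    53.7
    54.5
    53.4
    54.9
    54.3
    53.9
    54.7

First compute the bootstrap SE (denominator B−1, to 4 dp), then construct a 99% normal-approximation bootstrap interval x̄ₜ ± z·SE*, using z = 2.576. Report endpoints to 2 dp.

Mean of replicates = 54.5222; sum of squared deviations = 10.5356; SE* = √(10.5356/8) = 1.1476
Margin = 2.576 × 1.1476 = 2.956
Interval: 54.9 ± 2.956

(51.94, 57.86)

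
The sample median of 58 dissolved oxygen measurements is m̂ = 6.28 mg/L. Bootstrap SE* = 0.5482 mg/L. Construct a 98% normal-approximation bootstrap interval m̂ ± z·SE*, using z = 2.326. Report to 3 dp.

(5.005, 7.555)

Margin = 2.326 × 0.5482 = 1.2751
Interval: 6.28 ± 1.2751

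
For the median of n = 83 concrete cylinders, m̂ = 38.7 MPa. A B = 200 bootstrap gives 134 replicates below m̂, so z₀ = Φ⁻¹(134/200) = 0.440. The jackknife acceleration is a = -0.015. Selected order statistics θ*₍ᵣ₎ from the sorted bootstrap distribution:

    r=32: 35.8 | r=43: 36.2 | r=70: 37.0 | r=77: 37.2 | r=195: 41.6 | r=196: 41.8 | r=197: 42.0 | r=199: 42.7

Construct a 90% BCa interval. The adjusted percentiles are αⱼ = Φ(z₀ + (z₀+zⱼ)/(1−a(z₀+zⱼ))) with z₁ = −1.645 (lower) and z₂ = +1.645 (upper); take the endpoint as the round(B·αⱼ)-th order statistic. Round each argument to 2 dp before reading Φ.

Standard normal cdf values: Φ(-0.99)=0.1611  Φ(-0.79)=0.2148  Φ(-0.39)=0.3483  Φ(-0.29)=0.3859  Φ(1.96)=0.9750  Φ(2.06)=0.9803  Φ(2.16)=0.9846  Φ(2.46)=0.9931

(36.2, 42.7)

Lower: z₀ + z₁ = 0.440 + (-1.645) = -1.205; 1 − a(z₀+z₁) = 1 − (-0.015)(-1.205) = 0.9819; argument = 0.440 + (-1.205)/0.9819 = -0.7872 → -0.79.
α₁ = Φ(-0.79) = 0.2148; rank = round(200 × 0.2148) = 43; θ*₍43₎ = 36.2.
Upper: z₀ + z₂ = 2.085; 1 − a(z₀+z₂) = 1.0313; argument = 2.4618 → 2.46; α₂ = 0.9931; rank = 199; θ*₍199₎ = 42.7.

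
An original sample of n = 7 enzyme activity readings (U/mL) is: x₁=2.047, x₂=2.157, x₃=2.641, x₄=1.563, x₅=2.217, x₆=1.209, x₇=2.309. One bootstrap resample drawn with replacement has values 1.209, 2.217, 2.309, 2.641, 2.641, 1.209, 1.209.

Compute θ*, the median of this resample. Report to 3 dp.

Sorted: 1.209, 1.209, 1.209, 2.217, 2.309, 2.641, 2.641
Median = middle value = 2.217

θ* = 2.217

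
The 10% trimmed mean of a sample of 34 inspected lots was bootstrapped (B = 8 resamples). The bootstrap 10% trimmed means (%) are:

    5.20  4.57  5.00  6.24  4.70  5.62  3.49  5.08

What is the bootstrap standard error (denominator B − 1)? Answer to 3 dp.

SE* = 0.804

Bootstrap SE is the standard deviation of the 8 replicate 10% trimmed means.
Mean of replicates: (5.20 + 4.57 + 5.00 + 6.24 + 4.70 + 5.62 + 3.49 + 5.08) / 8 = 39.9000 / 8 = 4.9875
Sum of squared deviations: (+0.2125)² + (−0.4175)² + (+0.0125)² + (+1.2525)² + (−0.2875)² + (+0.6325)² + (−1.4975)² + (+0.0925)² = 4.5221
Variance = 4.5221 / 7 = 0.6460
SE* = √0.6460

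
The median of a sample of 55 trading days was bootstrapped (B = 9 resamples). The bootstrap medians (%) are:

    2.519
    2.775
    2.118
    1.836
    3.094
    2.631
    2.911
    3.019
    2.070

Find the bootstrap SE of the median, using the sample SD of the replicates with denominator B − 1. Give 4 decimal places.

SE* = 0.4515

Bootstrap SE is the standard deviation of the 9 replicate medians.
Mean of replicates: (2.519 + 2.775 + 2.118 + 1.836 + 3.094 + 2.631 + 2.911 + 3.019 + 2.070) / 9 = 22.97300 / 9 = 2.55256
Sum of squared deviations: (−0.03356)² + (+0.22244)² + (−0.43456)² + (−0.71656)² + (+0.54144)² + (+0.07844)² + (+0.35844)² + (+0.46644)² + (−0.48256)² = 1.63113
Variance = 1.63113 / 8 = 0.20389
SE* = √0.20389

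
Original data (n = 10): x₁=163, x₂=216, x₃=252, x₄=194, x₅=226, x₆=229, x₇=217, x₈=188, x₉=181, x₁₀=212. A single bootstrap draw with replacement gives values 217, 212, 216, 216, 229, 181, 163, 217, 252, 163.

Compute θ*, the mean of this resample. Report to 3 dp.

Mean = (217 + 212 + 216 + 216 + 229 + 181 + 163 + 217 + 252 + 163) / 10 = 2066.0 / 10 = 206.600

θ* = 206.600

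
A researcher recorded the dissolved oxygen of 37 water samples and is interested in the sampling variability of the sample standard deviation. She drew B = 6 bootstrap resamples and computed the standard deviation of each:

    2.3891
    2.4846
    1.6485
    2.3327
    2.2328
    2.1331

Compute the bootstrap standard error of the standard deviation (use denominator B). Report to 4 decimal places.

Bootstrap SE is the standard deviation of the 6 replicate standard deviations.
Mean of replicates: (2.3891 + 2.4846 + 1.6485 + 2.3327 + 2.2328 + 2.1331) / 6 = 13.22080 / 6 = 2.20347
Sum of squared deviations: (+0.18563)² + (+0.28113)² + (−0.55497)² + (+0.12923)² + (+0.02933)² + (−0.07037)² = 0.44400
Variance = 0.44400 / 6 = 0.07400
SE* = √0.07400

SE* = 0.2720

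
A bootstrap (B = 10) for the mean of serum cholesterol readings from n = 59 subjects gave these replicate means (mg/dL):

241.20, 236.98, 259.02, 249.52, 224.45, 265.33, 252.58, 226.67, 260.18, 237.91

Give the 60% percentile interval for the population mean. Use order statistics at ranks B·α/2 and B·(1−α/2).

(226.67, 259.02)

Sorted replicates: 224.45, 226.67, 236.98, 237.91, 241.20, 249.52, 252.58, 259.02, 260.18, 265.33
α = 0.40; lower rank = 10 × 0.200 = 2; upper rank = 10 × 0.800 = 8.
The 2nd smallest replicate is 226.67; the 8th is 259.02.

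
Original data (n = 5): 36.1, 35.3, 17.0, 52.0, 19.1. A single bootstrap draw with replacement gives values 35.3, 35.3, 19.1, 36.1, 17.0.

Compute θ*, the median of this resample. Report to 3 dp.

θ* = 35.300

Sorted: 17.0, 19.1, 35.3, 35.3, 36.1
Median = middle value = 35.300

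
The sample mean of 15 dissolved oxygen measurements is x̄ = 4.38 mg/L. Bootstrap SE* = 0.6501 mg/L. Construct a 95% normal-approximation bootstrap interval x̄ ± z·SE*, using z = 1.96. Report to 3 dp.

(3.106, 5.654)

Margin = 1.96 × 0.6501 = 1.2742
Interval: 4.38 ± 1.2742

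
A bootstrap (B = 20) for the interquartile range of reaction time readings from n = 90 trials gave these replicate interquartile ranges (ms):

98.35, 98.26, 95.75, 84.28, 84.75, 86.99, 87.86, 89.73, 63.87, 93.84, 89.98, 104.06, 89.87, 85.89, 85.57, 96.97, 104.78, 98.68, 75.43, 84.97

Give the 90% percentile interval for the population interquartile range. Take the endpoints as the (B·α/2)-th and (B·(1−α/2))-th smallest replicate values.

(63.87, 104.06)

Sorted replicates: 63.87, 75.43, 84.28, 84.75, 84.97, 85.57, 85.89, 86.99, 87.86, 89.73, 89.87, 89.98, 93.84, 95.75, 96.97, 98.26, 98.35, 98.68, 104.06, 104.78
α = 0.10; lower rank = 20 × 0.050 = 1; upper rank = 20 × 0.950 = 19.
The 1st smallest replicate is 63.87; the 19th is 104.06.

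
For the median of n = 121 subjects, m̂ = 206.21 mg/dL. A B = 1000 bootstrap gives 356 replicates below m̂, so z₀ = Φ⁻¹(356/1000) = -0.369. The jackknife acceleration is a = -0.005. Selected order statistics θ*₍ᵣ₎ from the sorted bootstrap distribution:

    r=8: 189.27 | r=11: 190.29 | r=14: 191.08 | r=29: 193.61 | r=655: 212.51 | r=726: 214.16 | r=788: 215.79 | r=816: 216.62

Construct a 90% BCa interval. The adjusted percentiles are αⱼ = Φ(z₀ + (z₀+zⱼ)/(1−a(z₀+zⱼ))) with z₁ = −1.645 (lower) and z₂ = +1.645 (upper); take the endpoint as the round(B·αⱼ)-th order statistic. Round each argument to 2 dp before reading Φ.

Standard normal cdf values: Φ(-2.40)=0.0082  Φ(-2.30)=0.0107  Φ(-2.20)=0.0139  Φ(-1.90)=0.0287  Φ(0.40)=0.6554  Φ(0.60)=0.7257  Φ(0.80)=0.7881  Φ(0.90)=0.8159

Lower: z₀ + z₁ = -0.369 + (-1.645) = -2.014; 1 − a(z₀+z₁) = 1 − (-0.005)(-2.014) = 0.9899; argument = -0.369 + (-2.014)/0.9899 = -2.4035 → -2.40.
α₁ = Φ(-2.40) = 0.0082; rank = round(1000 × 0.0082) = 8; θ*₍8₎ = 189.27.
Upper: z₀ + z₂ = 1.276; 1 − a(z₀+z₂) = 1.0064; argument = 0.8989 → 0.90; α₂ = 0.8159; rank = 816; θ*₍816₎ = 216.62.

(189.27, 216.62)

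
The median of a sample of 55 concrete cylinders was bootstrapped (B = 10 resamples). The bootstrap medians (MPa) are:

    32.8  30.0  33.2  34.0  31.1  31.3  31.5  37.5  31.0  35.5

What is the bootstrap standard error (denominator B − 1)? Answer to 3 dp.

Bootstrap SE is the standard deviation of the 10 replicate medians.
Mean of replicates: (32.8 + 30.0 + 33.2 + 34.0 + 31.1 + 31.3 + 31.5 + 37.5 + 31.0 + 35.5) / 10 = 327.9000 / 10 = 32.7900
Sum of squared deviations: (+0.0100)² + (−2.7900)² + (+0.4100)² + (+1.2100)² + (−1.6900)² + (−1.4900)² + (−1.2900)² + (+4.7100)² + (−1.7900)² + (+2.7100)² = 48.8890
Variance = 48.8890 / 9 = 5.4321
SE* = √5.4321

SE* = 2.331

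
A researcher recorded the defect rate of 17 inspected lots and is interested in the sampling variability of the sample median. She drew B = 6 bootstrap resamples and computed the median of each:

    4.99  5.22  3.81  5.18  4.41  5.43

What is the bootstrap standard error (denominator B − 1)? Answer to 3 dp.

SE* = 0.613

Bootstrap SE is the standard deviation of the 6 replicate medians.
Mean of replicates: (4.99 + 5.22 + 3.81 + 5.18 + 4.41 + 5.43) / 6 = 29.0400 / 6 = 4.8400
Sum of squared deviations: (+0.1500)² + (+0.3800)² + (−1.0300)² + (+0.3400)² + (−0.4300)² + (+0.5900)² = 1.8764
Variance = 1.8764 / 5 = 0.3753
SE* = √0.3753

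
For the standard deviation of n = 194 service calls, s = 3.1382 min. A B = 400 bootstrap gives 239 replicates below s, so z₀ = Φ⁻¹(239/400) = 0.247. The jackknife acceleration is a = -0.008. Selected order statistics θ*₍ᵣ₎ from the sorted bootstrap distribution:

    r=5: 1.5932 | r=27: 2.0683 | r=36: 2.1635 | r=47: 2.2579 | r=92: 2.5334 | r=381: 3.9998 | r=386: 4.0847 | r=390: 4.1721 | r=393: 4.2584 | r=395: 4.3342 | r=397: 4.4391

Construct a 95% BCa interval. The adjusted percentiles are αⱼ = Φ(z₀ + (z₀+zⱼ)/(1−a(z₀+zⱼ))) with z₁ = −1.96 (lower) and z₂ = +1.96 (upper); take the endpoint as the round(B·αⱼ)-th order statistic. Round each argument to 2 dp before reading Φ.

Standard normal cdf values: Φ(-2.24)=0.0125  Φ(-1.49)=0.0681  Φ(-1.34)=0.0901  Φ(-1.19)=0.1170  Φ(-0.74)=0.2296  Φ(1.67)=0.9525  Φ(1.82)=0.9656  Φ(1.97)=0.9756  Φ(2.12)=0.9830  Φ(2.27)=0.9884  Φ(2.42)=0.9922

Lower: z₀ + z₁ = 0.247 + (-1.960) = -1.713; 1 − a(z₀+z₁) = 1 − (-0.008)(-1.713) = 0.9863; argument = 0.247 + (-1.713)/0.9863 = -1.4898 → -1.49.
α₁ = Φ(-1.49) = 0.0681; rank = round(400 × 0.0681) = 27; θ*₍27₎ = 2.0683.
Upper: z₀ + z₂ = 2.207; 1 − a(z₀+z₂) = 1.0177; argument = 2.4157 → 2.42; α₂ = 0.9922; rank = 397; θ*₍397₎ = 4.4391.

(2.0683, 4.4391)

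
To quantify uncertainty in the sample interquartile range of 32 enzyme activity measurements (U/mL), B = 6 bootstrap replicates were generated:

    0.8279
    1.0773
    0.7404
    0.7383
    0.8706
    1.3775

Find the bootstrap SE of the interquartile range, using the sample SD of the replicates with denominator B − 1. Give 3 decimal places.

Bootstrap SE is the standard deviation of the 6 replicate interquartile ranges.
Mean of replicates: (0.8279 + 1.0773 + 0.7404 + 0.7383 + 0.8706 + 1.3775) / 6 = 5.63200 / 6 = 0.93867
Sum of squared deviations: (−0.11077)² + (+0.13863)² + (−0.19827)² + (−0.20037)² + (−0.06807)² + (+0.43883)² = 0.30815
Variance = 0.30815 / 5 = 0.06163
SE* = √0.06163

SE* = 0.248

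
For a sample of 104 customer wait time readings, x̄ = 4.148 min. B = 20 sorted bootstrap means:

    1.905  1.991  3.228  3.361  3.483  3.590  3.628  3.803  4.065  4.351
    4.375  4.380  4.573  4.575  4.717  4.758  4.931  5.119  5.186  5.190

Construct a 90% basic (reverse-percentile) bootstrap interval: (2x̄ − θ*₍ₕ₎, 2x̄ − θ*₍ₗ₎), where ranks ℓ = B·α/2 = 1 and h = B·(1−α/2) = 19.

Percentile endpoints at ranks 1 and 19: θ*₍1₎ = 1.905, θ*₍19₎ = 5.186.
Basic interval reflects these around x̄:
  lower = 2 × 4.148 − 5.186 = 3.110
  upper = 2 × 4.148 − 1.905 = 6.391

(3.110, 6.391)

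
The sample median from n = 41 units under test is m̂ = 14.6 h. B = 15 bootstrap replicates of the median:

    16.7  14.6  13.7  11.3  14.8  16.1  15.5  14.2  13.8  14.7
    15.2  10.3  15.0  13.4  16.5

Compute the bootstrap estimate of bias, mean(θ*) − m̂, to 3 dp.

mean(θ*) = (16.7 + 14.6 + 13.7 + 11.3 + 14.8 + 16.1 + 15.5 + 14.2 + 13.8 + 14.7 + 15.2 + 10.3 + 15.0 + 13.4 + 16.5) / 15 = 14.3867
bias = 14.3867 − 14.6

bias = −0.213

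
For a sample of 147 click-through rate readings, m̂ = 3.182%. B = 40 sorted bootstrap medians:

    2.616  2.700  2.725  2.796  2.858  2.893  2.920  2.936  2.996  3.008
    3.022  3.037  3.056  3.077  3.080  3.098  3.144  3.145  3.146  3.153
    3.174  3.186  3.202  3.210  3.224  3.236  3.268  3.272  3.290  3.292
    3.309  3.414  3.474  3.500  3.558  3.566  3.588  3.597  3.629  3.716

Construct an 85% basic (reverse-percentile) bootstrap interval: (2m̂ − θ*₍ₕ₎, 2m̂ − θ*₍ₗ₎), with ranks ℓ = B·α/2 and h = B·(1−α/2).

(2.776, 3.639)

Percentile endpoints at ranks 3 and 37: θ*₍3₎ = 2.725, θ*₍37₎ = 3.588.
Basic interval reflects these around m̂:
  lower = 2 × 3.182 − 3.588 = 2.776
  upper = 2 × 3.182 − 2.725 = 3.639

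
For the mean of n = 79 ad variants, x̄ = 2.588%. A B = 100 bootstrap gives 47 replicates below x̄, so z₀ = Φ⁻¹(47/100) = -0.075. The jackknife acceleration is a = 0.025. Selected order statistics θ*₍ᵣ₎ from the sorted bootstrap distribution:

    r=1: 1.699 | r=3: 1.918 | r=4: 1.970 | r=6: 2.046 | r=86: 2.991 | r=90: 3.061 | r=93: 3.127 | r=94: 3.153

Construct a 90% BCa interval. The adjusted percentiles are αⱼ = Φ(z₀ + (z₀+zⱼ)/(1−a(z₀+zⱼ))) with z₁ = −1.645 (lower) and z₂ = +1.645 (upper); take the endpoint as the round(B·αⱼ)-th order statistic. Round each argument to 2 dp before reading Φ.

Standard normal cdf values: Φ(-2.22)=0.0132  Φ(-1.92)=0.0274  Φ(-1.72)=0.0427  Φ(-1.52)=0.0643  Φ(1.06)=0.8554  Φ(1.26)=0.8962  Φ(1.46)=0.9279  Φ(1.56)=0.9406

Lower: z₀ + z₁ = -0.075 + (-1.645) = -1.720; 1 − a(z₀+z₁) = 1 − (0.025)(-1.720) = 1.0430; argument = -0.075 + (-1.720)/1.0430 = -1.7241 → -1.72.
α₁ = Φ(-1.72) = 0.0427; rank = round(100 × 0.0427) = 4; θ*₍4₎ = 1.970.
Upper: z₀ + z₂ = 1.570; 1 − a(z₀+z₂) = 0.9607; argument = 1.5591 → 1.56; α₂ = 0.9406; rank = 94; θ*₍94₎ = 3.153.

(1.970, 3.153)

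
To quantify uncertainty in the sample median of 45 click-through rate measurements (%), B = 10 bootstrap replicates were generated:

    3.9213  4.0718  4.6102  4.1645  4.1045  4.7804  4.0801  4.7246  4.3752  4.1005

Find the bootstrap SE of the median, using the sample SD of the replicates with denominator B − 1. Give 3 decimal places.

Bootstrap SE is the standard deviation of the 10 replicate medians.
Mean of replicates: (3.9213 + 4.0718 + 4.6102 + 4.1645 + 4.1045 + 4.7804 + 4.0801 + 4.7246 + 4.3752 + 4.1005) / 10 = 42.93310 / 10 = 4.29331
Sum of squared deviations: (−0.37201)² + (−0.22151)² + (+0.31689)² + (−0.12881)² + (−0.18881)² + (+0.48709)² + (−0.21321)² + (+0.43129)² + (+0.08189)² + (−0.19281)² = 0.85273
Variance = 0.85273 / 9 = 0.09475
SE* = √0.09475

SE* = 0.308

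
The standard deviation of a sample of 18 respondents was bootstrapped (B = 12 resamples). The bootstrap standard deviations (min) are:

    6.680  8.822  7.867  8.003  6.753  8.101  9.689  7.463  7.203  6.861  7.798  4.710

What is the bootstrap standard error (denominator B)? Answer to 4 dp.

Bootstrap SE is the standard deviation of the 12 replicate standard deviations.
Mean of replicates: (6.680 + 8.822 + 7.867 + 8.003 + 6.753 + 8.101 + 9.689 + 7.463 + 7.203 + 6.861 + 7.798 + 4.710) / 12 = 89.95000 / 12 = 7.49583
Sum of squared deviations: (−0.81583)² + (+1.32617)² + (+0.37117)² + (+0.50717)² + (−0.74283)² + (+0.60517)² + (+2.19317)² + (−0.03283)² + (−0.29283)² + (−0.63483)² + (+0.30217)² + (−2.78583)² = 16.88931
Variance = 16.88931 / 12 = 1.40744
SE* = √1.40744

SE* = 1.1864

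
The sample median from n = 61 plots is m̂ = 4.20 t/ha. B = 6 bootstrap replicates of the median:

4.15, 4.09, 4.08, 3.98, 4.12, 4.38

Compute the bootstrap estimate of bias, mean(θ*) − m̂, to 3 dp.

mean(θ*) = (4.15 + 4.09 + 4.08 + 3.98 + 4.12 + 4.38) / 6 = 4.1333
bias = 4.1333 − 4.20

bias = −0.067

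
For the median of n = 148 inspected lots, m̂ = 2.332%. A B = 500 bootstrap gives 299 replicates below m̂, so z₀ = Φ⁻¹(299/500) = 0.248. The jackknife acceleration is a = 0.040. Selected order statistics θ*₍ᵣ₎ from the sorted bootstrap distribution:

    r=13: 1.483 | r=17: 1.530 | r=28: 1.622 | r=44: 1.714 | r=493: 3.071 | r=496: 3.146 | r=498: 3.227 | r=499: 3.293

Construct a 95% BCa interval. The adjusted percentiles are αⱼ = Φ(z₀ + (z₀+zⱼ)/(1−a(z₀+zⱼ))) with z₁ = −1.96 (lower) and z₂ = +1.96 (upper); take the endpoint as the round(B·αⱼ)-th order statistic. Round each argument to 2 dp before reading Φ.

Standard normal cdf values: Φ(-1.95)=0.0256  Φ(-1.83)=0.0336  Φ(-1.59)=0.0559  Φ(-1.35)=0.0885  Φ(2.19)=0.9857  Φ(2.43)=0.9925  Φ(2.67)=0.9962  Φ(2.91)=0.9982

(1.714, 3.227)

Lower: z₀ + z₁ = 0.248 + (-1.960) = -1.712; 1 − a(z₀+z₁) = 1 − (0.040)(-1.712) = 1.0685; argument = 0.248 + (-1.712)/1.0685 = -1.3543 → -1.35.
α₁ = Φ(-1.35) = 0.0885; rank = round(500 × 0.0885) = 44; θ*₍44₎ = 1.714.
Upper: z₀ + z₂ = 2.208; 1 − a(z₀+z₂) = 0.9117; argument = 2.6699 → 2.67; α₂ = 0.9962; rank = 498; θ*₍498₎ = 3.227.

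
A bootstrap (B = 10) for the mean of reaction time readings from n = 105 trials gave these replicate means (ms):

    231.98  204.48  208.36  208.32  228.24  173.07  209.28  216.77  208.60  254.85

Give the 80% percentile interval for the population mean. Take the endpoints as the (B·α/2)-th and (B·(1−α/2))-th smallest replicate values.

(173.07, 231.98)

Sorted replicates: 173.07, 204.48, 208.32, 208.36, 208.60, 209.28, 216.77, 228.24, 231.98, 254.85
α = 0.20; lower rank = 10 × 0.100 = 1; upper rank = 10 × 0.900 = 9.
The 1st smallest replicate is 173.07; the 9th is 231.98.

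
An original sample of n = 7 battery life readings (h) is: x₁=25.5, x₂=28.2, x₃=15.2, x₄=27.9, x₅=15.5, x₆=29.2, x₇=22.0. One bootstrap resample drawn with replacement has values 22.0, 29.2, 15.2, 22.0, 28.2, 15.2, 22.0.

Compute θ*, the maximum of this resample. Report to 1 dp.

Maximum = 29.2

θ* = 29.2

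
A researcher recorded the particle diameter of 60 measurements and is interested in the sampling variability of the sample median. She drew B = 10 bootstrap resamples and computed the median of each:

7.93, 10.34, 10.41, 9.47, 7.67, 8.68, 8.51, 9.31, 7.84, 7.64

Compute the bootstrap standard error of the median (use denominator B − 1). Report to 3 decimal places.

SE* = 1.058

Bootstrap SE is the standard deviation of the 10 replicate medians.
Mean of replicates: (7.93 + 10.34 + 10.41 + 9.47 + 7.67 + 8.68 + 8.51 + 9.31 + 7.84 + 7.64) / 10 = 87.8000 / 10 = 8.7800
Sum of squared deviations: (−0.8500)² + (+1.5600)² + (+1.6300)² + (+0.6900)² + (−1.1100)² + (−0.1000)² + (−0.2700)² + (+0.5300)² + (−0.9400)² + (−1.1400)² = 10.0682
Variance = 10.0682 / 9 = 1.1187
SE* = √1.1187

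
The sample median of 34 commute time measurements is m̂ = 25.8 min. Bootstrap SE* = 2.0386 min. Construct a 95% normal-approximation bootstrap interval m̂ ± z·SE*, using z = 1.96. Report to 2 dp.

Margin = 1.96 × 2.0386 = 3.996
Interval: 25.8 ± 3.996

(21.80, 29.80)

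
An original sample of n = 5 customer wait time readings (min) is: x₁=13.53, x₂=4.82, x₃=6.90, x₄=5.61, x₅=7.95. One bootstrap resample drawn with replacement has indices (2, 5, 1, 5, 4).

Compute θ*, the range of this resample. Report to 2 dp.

Resample values: 4.82, 7.95, 13.53, 7.95, 5.61.
Range = 13.53 − 4.82 = 8.71

θ* = 8.71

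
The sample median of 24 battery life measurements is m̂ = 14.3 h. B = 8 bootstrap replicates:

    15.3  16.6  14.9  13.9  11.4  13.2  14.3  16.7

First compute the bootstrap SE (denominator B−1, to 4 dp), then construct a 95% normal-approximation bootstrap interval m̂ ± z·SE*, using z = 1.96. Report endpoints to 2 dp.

Mean of replicates = 14.5375; sum of squared deviations = 21.7388; SE* = √(21.7388/7) = 1.7623
Margin = 1.96 × 1.7623 = 3.454
Interval: 14.3 ± 3.454

(10.85, 17.75)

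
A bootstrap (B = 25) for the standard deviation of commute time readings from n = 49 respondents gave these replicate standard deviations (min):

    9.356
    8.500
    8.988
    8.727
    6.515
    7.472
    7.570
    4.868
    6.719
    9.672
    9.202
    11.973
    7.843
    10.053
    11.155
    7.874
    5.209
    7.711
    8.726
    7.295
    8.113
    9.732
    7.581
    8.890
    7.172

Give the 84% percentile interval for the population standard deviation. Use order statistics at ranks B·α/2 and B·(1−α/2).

Sorted replicates: 4.868, 5.209, 6.515, 6.719, 7.172, 7.295, 7.472, 7.570, 7.581, 7.711, 7.843, 7.874, 8.113, 8.500, 8.726, 8.727, 8.890, 8.988, 9.202, 9.356, 9.672, 9.732, 10.053, 11.155, 11.973
α = 0.16; lower rank = 25 × 0.080 = 2; upper rank = 25 × 0.920 = 23.
The 2nd smallest replicate is 5.209; the 23rd is 10.053.

(5.209, 10.053)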